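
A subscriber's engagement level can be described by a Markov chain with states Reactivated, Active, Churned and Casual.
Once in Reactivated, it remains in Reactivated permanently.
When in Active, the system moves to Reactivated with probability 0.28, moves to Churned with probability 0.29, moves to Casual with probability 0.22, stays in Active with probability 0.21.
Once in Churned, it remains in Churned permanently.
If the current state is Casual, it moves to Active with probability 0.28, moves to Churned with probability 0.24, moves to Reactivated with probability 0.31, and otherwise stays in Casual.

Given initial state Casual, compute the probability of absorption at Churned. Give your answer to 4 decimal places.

Let h(s) be the probability of absorption at Churned starting from transient state s. Then h(Churned) = 1 and h(Reactivated) = 0. By first-step analysis:
h(Active) = 0.28·0 + 0.21·h(Active) + 0.29·1 + 0.22·h(Casual)
h(Casual) = 0.31·0 + 0.28·h(Active) + 0.24·1 + 0.17·h(Casual)
Solving: h(Active) = 0.4940, h(Casual) = 0.4558.
Starting from Casual, the probability is 0.4558.

0.4558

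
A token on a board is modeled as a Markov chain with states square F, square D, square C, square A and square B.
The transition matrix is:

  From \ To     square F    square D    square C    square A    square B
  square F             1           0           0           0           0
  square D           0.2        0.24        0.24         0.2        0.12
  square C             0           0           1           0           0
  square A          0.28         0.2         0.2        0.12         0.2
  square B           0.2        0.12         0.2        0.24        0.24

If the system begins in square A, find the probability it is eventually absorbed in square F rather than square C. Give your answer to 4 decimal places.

0.5455

Let h(s) be the probability of absorption at square F starting from transient state s. Then h(square F) = 1 and h(square C) = 0. By first-step analysis:
h(square D) = 0.2·1 + 0.24·h(square D) + 0.24·0 + 0.2·h(square A) + 0.12·h(square B)
h(square A) = 0.28·1 + 0.2·h(square D) + 0.2·0 + 0.12·h(square A) + 0.2·h(square B)
h(square B) = 0.2·1 + 0.12·h(square D) + 0.2·0 + 0.24·h(square A) + 0.24·h(square B)
Solving: h(square D) = 0.4876, h(square A) = 0.5455, h(square B) = 0.5124.
Starting from square A, the probability is 0.5455.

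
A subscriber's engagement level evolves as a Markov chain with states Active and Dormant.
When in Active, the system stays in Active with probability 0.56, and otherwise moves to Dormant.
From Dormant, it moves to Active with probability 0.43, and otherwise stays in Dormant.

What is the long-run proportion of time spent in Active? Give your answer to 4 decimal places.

0.4943

Let the stationary distribution be π with π = πP and π_1 + π_2 = 1.
π_1 = 0.56·π_1 + 0.43·π_2
Solving with the normalization constraint gives π = (0.4943, 0.5057).
So the stationary probability of Active is 0.4943.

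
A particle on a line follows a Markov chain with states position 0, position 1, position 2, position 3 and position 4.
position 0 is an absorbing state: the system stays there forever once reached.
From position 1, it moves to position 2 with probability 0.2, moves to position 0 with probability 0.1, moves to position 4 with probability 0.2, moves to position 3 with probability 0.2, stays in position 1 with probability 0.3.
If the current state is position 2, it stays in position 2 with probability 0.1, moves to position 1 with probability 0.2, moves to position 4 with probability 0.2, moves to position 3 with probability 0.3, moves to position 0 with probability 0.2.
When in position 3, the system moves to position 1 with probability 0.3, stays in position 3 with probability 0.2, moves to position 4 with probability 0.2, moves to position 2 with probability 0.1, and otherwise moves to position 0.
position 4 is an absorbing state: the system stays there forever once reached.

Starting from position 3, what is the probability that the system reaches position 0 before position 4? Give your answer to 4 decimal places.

0.4613

Let h(s) be the probability of absorption at position 0 starting from transient state s. Then h(position 0) = 1 and h(position 4) = 0. By first-step analysis:
h(position 1) = 0.1·1 + 0.3·h(position 1) + 0.2·h(position 2) + 0.2·h(position 3) + 0.2·0
h(position 2) = 0.2·1 + 0.2·h(position 1) + 0.1·h(position 2) + 0.3·h(position 3) + 0.2·0
h(position 3) = 0.2·1 + 0.3·h(position 1) + 0.1·h(position 2) + 0.2·h(position 3) + 0.2·0
Solving: h(position 1) = 0.4080, h(position 2) = 0.4667, h(position 3) = 0.4613.
Starting from position 3, the probability is 0.4613.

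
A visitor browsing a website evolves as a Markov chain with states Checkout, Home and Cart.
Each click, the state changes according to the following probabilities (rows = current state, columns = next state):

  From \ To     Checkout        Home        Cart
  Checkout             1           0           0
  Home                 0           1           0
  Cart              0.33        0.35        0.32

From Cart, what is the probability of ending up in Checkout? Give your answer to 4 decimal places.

Let h(s) be the probability of absorption at Checkout starting from transient state s. Then h(Checkout) = 1 and h(Home) = 0. By first-step analysis:
h(Cart) = 0.33·1 + 0.35·0 + 0.32·h(Cart)
Solving: h(Cart) = 0.4853.
Starting from Cart, the probability is 0.4853.

0.4853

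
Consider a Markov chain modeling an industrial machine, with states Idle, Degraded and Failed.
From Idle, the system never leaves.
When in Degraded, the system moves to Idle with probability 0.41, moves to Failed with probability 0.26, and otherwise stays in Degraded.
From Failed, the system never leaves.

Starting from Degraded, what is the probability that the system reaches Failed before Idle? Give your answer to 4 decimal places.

Let h(s) be the probability of absorption at Failed starting from transient state s. Then h(Failed) = 1 and h(Idle) = 0. By first-step analysis:
h(Degraded) = 0.41·0 + 0.33·h(Degraded) + 0.26·1
Solving: h(Degraded) = 0.3881.
Starting from Degraded, the probability is 0.3881.

0.3881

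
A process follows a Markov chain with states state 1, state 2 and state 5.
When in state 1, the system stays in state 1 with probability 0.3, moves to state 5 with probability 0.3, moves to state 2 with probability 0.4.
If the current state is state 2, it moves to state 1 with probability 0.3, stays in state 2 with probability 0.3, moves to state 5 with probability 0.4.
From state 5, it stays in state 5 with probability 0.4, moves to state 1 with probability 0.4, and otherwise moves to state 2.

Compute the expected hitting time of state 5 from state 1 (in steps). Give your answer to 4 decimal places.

Let t(s) be the expected number of steps to first reach state 5 from state s, with t(state 5) = 0. Conditioning on the first step:
t(state 1) = 1 + 0.3·t(state 1) + 0.4·t(state 2)
t(state 2) = 1 + 0.3·t(state 1) + 0.3·t(state 2)
Solving: t(state 1) = 2.9730, t(state 2) = 2.7027.
Expected steps from state 1 to state 5: 2.9730.

2.9730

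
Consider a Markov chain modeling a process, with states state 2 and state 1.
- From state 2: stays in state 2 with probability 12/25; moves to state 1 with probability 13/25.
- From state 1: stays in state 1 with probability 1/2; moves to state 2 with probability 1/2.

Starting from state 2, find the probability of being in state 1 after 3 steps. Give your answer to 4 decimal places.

Propagate the distribution vector 3 steps from state 2.
After 0 steps: (1.0000, 0.0000)
After 1 step: (0.4800, 0.5200)
After 2 steps: (0.4904, 0.5096)
After 3 steps: (0.4902, 0.5098)
P(in state 1 after 3 steps) = 0.5098

0.5098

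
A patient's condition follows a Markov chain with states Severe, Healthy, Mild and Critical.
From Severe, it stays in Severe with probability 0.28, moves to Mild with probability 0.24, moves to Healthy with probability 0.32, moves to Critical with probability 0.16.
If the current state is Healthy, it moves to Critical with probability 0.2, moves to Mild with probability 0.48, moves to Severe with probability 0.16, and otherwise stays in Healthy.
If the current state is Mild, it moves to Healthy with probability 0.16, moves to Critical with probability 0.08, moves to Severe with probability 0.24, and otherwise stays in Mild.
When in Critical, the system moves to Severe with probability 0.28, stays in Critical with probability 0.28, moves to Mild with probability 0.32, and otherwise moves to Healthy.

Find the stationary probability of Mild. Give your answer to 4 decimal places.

0.4144

Let the stationary distribution be π with π = πP and π_1 + π_2 + π_3 + π_4 = 1.
π_1 = 0.28·π_1 + 0.16·π_2 + 0.24·π_3 + 0.28·π_4
π_2 = 0.32·π_1 + 0.16·π_2 + 0.16·π_3 + 0.12·π_4
π_3 = 0.24·π_1 + 0.48·π_2 + 0.52·π_3 + 0.32·π_4
Solving with the normalization constraint gives π = (0.2403, 0.1923, 0.4144, 0.1529).
So the stationary probability of Mild is 0.4144.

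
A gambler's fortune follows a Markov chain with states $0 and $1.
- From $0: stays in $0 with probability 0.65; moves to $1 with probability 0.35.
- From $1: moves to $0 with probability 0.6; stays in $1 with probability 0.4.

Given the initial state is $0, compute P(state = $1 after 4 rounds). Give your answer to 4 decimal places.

0.3684

Propagate the distribution vector 4 rounds from $0.
After 0 rounds: (1.0000, 0.0000)
After 1 round: (0.6500, 0.3500)
After 2 rounds: (0.6325, 0.3675)
After 3 rounds: (0.6316, 0.3684)
After 4 rounds: (0.6316, 0.3684)
P(in $1 after 4 rounds) = 0.3684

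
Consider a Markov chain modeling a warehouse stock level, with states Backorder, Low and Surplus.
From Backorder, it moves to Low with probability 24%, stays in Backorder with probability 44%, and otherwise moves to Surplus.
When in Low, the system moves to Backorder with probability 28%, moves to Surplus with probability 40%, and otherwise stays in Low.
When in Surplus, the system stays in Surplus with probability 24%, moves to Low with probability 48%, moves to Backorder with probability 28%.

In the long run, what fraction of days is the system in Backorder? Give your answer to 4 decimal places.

0.3333

Let the stationary distribution be π with π = πP and π_1 + π_2 + π_3 = 1.
π_1 = 0.44·π_1 + 0.28·π_2 + 0.28·π_3
π_2 = 0.24·π_1 + 0.32·π_2 + 0.48·π_3
Solving with the normalization constraint gives π = (0.3333, 0.3448, 0.3218).
So the stationary probability of Backorder is 0.3333.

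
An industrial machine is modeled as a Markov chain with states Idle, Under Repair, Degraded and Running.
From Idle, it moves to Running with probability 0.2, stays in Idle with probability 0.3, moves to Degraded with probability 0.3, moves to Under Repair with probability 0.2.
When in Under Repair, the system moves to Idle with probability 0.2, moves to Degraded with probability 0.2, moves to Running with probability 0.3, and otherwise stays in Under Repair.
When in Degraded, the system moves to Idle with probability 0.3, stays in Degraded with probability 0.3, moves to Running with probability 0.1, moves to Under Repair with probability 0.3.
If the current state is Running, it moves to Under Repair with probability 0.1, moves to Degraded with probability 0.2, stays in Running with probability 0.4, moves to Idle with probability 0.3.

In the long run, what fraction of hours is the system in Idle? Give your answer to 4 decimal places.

0.2777

Let the stationary distribution be π with π = πP and π_1 + π_2 + π_3 + π_4 = 1.
π_1 = 0.3·π_1 + 0.2·π_2 + 0.3·π_3 + 0.3·π_4
π_2 = 0.2·π_1 + 0.3·π_2 + 0.3·π_3 + 0.1·π_4
π_3 = 0.3·π_1 + 0.2·π_2 + 0.3·π_3 + 0.2·π_4
Solving with the normalization constraint gives π = (0.2777, 0.2230, 0.2531, 0.2462).
So the stationary probability of Idle is 0.2777.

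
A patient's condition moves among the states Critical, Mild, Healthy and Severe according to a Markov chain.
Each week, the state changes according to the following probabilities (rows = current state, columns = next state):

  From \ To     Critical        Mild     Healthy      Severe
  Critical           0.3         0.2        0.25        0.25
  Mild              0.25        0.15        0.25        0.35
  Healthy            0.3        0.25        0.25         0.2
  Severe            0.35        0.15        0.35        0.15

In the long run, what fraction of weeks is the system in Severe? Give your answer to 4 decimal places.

Let the stationary distribution be π with π = πP and π_1 + π_2 + π_3 + π_4 = 1.
π_1 = 0.3·π_1 + 0.25·π_2 + 0.3·π_3 + 0.35·π_4
π_2 = 0.2·π_1 + 0.15·π_2 + 0.25·π_3 + 0.15·π_4
π_3 = 0.25·π_1 + 0.25·π_2 + 0.25·π_3 + 0.35·π_4
Solving with the normalization constraint gives π = (0.3020, 0.1924, 0.2732, 0.2323).
So the stationary probability of Severe is 0.2323.

0.2323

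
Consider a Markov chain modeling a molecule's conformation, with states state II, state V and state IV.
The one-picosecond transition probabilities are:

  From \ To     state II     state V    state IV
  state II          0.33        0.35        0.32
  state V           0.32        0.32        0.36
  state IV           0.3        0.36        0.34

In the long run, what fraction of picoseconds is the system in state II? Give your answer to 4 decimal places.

0.3164

Let the stationary distribution be π with π = πP and π_1 + π_2 + π_3 = 1.
π_1 = 0.33·π_1 + 0.32·π_2 + 0.3·π_3
π_2 = 0.35·π_1 + 0.32·π_2 + 0.36·π_3
Solving with the normalization constraint gives π = (0.3164, 0.3431, 0.3405).
So the stationary probability of state II is 0.3164.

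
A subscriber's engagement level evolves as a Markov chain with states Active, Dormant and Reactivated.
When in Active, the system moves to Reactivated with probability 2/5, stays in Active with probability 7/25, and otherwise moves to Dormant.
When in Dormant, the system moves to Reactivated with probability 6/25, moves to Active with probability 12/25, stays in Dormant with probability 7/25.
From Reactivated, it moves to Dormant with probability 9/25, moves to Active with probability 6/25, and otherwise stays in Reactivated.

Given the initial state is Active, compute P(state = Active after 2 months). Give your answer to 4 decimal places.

0.3280

Sum over the intermediate state after 1 month:
P = P(Active→Active)·P(Active→Active) + P(Active→Dormant)·P(Dormant→Active) + P(Active→Reactivated)·P(Reactivated→Active)
  = 0.28×0.28 + 0.32×0.48 + 0.4×0.24
  = 0.0784 + 0.1536 + 0.0960 = 0.3280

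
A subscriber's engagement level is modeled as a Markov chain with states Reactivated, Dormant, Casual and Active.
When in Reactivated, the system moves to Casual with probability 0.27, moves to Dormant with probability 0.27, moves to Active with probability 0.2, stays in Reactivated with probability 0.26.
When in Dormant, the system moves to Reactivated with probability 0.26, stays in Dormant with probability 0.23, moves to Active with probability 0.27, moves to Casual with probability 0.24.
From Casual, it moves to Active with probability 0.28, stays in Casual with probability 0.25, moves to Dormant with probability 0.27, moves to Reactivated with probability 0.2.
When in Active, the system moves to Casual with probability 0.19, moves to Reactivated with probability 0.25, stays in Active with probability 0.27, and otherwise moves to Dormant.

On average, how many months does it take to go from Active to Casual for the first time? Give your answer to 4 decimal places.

Let t(s) be the expected number of months to first reach Casual from state s, with t(Casual) = 0. Conditioning on the first month:
t(Reactivated) = 1 + 0.26·t(Reactivated) + 0.27·t(Dormant) + 0.2·t(Active)
t(Dormant) = 1 + 0.26·t(Reactivated) + 0.23·t(Dormant) + 0.27·t(Active)
t(Active) = 1 + 0.25·t(Reactivated) + 0.29·t(Dormant) + 0.27·t(Active)
Solving: t(Reactivated) = 4.1105, t(Dormant) = 4.2530, t(Active) = 4.4671.
Expected months from Active to Casual: 4.4671.

4.4671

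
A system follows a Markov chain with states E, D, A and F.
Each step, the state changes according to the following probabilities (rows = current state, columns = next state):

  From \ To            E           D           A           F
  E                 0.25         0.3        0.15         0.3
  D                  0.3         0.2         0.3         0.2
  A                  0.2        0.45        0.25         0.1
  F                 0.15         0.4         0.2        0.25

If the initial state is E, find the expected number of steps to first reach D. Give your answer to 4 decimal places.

Let t(s) be the expected number of steps to first reach D from state s, with t(D) = 0. Conditioning on the first step:
t(E) = 1 + 0.25·t(E) + 0.15·t(A) + 0.3·t(F)
t(A) = 1 + 0.2·t(E) + 0.25·t(A) + 0.1·t(F)
t(F) = 1 + 0.15·t(E) + 0.2·t(A) + 0.25·t(F)
Solving: t(E) = 2.8391, t(A) = 2.4303, t(F) = 2.5492.
Expected steps from E to D: 2.8391.

2.8391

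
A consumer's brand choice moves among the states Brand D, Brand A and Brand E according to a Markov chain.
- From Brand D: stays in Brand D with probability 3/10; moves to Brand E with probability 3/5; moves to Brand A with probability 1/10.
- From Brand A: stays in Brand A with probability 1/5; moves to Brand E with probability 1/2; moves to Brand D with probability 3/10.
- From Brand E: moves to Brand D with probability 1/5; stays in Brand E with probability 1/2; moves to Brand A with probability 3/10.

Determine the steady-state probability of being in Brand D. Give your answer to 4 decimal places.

0.2475

Let the stationary distribution be π with π = πP and π_1 + π_2 + π_3 = 1.
π_1 = 0.3·π_1 + 0.3·π_2 + 0.2·π_3
π_2 = 0.1·π_1 + 0.2·π_2 + 0.3·π_3
Solving with the normalization constraint gives π = (0.2475, 0.2277, 0.5248).
So the stationary probability of Brand D is 0.2475.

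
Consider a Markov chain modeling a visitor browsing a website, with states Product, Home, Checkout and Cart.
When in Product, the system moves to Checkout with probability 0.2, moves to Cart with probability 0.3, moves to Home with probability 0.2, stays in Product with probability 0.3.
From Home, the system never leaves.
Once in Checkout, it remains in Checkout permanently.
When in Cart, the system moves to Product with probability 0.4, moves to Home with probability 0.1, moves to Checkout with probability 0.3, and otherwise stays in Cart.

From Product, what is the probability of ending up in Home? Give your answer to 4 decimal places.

Let h(s) be the probability of absorption at Home starting from transient state s. Then h(Home) = 1 and h(Checkout) = 0. By first-step analysis:
h(Product) = 0.3·h(Product) + 0.2·1 + 0.2·0 + 0.3·h(Cart)
h(Cart) = 0.4·h(Product) + 0.1·1 + 0.3·0 + 0.2·h(Cart)
Solving: h(Product) = 0.4318, h(Cart) = 0.3409.
Starting from Product, the probability is 0.4318.

0.4318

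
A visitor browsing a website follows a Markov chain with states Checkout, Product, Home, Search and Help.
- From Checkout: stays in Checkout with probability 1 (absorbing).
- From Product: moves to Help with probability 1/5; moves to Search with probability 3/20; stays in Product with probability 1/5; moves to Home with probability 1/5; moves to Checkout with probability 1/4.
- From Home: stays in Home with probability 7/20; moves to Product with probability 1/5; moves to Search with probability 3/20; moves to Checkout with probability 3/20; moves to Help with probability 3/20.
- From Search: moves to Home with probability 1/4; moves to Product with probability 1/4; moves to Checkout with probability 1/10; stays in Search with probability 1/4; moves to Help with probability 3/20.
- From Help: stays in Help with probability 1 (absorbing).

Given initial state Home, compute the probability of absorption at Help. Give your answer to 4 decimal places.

Let h(s) be the probability of absorption at Help starting from transient state s. Then h(Help) = 1 and h(Checkout) = 0. By first-step analysis:
h(Product) = 0.25·0 + 0.2·h(Product) + 0.2·h(Home) + 0.15·h(Search) + 0.2·1
h(Home) = 0.15·0 + 0.2·h(Product) + 0.35·h(Home) + 0.15·h(Search) + 0.15·1
h(Search) = 0.1·0 + 0.25·h(Product) + 0.25·h(Home) + 0.25·h(Search) + 0.15·1
Solving: h(Product) = 0.4723, h(Home) = 0.4968, h(Search) = 0.5230.
Starting from Home, the probability is 0.4968.

0.4968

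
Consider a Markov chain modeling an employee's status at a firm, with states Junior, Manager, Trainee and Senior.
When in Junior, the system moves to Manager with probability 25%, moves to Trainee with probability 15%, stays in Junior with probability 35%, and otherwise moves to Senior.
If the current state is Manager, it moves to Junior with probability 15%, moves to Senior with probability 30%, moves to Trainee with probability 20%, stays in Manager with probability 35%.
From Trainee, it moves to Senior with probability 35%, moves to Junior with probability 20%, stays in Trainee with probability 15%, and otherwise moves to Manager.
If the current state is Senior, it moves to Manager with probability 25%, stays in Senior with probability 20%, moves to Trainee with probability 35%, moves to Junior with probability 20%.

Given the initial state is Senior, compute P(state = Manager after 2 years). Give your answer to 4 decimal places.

0.2925

Propagate the distribution vector 2 years from Senior.
After 0 years: (0.0000, 0.0000, 0.0000, 1.0000)
After 1 year: (0.2000, 0.2500, 0.3500, 0.2000)
After 2 years: (0.2175, 0.2925, 0.2025, 0.2875)
P(in Manager after 2 years) = 0.2925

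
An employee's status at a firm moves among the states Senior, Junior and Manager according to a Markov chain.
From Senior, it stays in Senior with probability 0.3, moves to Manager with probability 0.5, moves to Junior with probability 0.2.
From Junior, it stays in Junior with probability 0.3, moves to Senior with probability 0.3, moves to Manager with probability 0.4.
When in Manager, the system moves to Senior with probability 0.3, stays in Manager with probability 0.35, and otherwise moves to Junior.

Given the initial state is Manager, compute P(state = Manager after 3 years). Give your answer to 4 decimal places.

0.4094

Propagate the distribution vector 3 years from Manager.
After 0 years: (0.0000, 0.0000, 1.0000)
After 1 year: (0.3000, 0.3500, 0.3500)
After 2 years: (0.3000, 0.2875, 0.4125)
After 3 years: (0.3000, 0.2906, 0.4094)
P(in Manager after 3 years) = 0.4094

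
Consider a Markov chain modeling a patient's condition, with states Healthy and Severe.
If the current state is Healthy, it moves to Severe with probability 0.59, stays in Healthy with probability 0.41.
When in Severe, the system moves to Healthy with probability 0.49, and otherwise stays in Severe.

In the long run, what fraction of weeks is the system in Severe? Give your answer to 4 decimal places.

0.5463

Let the stationary distribution be π with π = πP and π_1 + π_2 = 1.
π_1 = 0.41·π_1 + 0.49·π_2
Solving with the normalization constraint gives π = (0.4537, 0.5463).
So the stationary probability of Severe is 0.5463.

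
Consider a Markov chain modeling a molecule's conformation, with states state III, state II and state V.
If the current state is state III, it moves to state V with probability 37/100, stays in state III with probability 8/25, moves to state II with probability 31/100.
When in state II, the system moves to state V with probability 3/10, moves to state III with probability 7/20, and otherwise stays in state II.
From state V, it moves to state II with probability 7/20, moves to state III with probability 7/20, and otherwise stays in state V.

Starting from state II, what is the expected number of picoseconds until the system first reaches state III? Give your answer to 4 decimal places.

Let t(s) be the expected number of picoseconds to first reach state III from state s, with t(state III) = 0. Conditioning on the first picosecond:
t(state II) = 1 + 0.35·t(state II) + 0.3·t(state V)
t(state V) = 1 + 0.35·t(state II) + 0.3·t(state V)
Solving: t(state II) = 2.8571, t(state V) = 2.8571.
Expected picoseconds from state II to state III: 2.8571.

2.8571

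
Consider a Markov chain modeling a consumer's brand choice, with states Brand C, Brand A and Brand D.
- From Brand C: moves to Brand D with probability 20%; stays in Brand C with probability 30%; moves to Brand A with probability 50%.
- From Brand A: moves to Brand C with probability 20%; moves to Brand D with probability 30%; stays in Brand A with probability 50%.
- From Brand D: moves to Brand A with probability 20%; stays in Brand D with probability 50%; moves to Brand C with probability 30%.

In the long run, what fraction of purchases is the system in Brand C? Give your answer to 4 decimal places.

0.2603

Let the stationary distribution be π with π = πP and π_1 + π_2 + π_3 = 1.
π_1 = 0.3·π_1 + 0.2·π_2 + 0.3·π_3
π_2 = 0.5·π_1 + 0.5·π_2 + 0.2·π_3
Solving with the normalization constraint gives π = (0.2603, 0.3973, 0.3425).
So the stationary probability of Brand C is 0.2603.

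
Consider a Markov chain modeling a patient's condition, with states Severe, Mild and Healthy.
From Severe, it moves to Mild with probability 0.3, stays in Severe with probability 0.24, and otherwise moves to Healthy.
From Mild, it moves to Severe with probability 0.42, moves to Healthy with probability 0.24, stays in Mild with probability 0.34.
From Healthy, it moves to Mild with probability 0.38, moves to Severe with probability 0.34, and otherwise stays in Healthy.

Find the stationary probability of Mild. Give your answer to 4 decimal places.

Let the stationary distribution be π with π = πP and π_1 + π_2 + π_3 = 1.
π_1 = 0.24·π_1 + 0.42·π_2 + 0.34·π_3
π_2 = 0.3·π_1 + 0.34·π_2 + 0.38·π_3
Solving with the normalization constraint gives π = (0.3338, 0.3397, 0.3265).
So the stationary probability of Mild is 0.3397.

0.3397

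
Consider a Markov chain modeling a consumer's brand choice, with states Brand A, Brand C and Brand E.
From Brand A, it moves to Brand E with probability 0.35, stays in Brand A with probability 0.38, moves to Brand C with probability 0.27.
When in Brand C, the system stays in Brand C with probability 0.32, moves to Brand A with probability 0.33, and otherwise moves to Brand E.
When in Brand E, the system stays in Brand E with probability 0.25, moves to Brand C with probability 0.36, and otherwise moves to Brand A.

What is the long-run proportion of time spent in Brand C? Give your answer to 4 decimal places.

Let the stationary distribution be π with π = πP and π_1 + π_2 + π_3 = 1.
π_1 = 0.38·π_1 + 0.33·π_2 + 0.39·π_3
π_2 = 0.27·π_1 + 0.32·π_2 + 0.36·π_3
Solving with the normalization constraint gives π = (0.3675, 0.3144, 0.3182).
So the stationary probability of Brand C is 0.3144.

0.3144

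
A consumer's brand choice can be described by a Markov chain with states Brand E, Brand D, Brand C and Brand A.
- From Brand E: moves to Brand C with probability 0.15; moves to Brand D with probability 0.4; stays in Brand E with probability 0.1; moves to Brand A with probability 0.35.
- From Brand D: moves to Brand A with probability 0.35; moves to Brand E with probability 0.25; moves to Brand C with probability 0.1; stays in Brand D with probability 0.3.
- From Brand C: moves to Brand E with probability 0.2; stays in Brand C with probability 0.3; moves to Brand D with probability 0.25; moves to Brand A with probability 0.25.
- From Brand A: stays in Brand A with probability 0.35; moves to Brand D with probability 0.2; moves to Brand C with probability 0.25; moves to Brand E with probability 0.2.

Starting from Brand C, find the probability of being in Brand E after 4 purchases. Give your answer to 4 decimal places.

Propagate the distribution vector 4 purchases from Brand C.
After 0 purchases: (0.0000, 0.0000, 1.0000, 0.0000)
After 1 purchase: (0.2000, 0.2500, 0.3000, 0.2500)
After 2 purchases: (0.1925, 0.2800, 0.2075, 0.3200)
After 3 purchases: (0.1948, 0.2769, 0.1991, 0.3293)
After 4 purchases: (0.1944, 0.2766, 0.1990, 0.3301)
P(in Brand E after 4 purchases) = 0.1944

0.1944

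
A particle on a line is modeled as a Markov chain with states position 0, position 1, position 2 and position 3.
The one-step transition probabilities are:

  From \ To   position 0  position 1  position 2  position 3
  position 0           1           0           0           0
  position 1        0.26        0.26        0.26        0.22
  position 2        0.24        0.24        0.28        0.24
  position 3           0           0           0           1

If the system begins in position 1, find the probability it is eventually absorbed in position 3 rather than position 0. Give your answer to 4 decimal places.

Let h(s) be the probability of absorption at position 3 starting from transient state s. Then h(position 3) = 1 and h(position 0) = 0. By first-step analysis:
h(position 1) = 0.26·0 + 0.26·h(position 1) + 0.26·h(position 2) + 0.22·1
h(position 2) = 0.24·0 + 0.24·h(position 1) + 0.28·h(position 2) + 0.24·1
Solving: h(position 1) = 0.4694, h(position 2) = 0.4898.
Starting from position 1, the probability is 0.4694.

0.4694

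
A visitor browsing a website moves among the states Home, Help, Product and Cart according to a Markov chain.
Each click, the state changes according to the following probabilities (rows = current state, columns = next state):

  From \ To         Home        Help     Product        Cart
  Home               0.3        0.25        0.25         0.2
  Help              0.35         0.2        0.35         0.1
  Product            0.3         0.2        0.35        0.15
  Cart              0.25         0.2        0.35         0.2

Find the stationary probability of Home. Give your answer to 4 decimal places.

0.3026

Let the stationary distribution be π with π = πP and π_1 + π_2 + π_3 + π_4 = 1.
π_1 = 0.3·π_1 + 0.35·π_2 + 0.3·π_3 + 0.25·π_4
π_2 = 0.25·π_1 + 0.2·π_2 + 0.2·π_3 + 0.2·π_4
π_3 = 0.25·π_1 + 0.35·π_2 + 0.35·π_3 + 0.35·π_4
Solving with the normalization constraint gives π = (0.3026, 0.2151, 0.3197, 0.1625).
So the stationary probability of Home is 0.3026.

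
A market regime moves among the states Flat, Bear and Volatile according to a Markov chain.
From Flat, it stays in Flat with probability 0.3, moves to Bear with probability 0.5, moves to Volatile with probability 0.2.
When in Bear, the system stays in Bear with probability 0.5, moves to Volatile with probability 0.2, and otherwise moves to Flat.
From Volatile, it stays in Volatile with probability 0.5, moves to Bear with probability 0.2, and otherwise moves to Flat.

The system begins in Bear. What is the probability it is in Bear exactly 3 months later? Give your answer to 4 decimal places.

Propagate the distribution vector 3 months from Bear.
After 0 months: (0.0000, 1.0000, 0.0000)
After 1 month: (0.3000, 0.5000, 0.2000)
After 2 months: (0.3000, 0.4400, 0.2600)
After 3 months: (0.3000, 0.4220, 0.2780)
P(in Bear after 3 months) = 0.4220

0.4220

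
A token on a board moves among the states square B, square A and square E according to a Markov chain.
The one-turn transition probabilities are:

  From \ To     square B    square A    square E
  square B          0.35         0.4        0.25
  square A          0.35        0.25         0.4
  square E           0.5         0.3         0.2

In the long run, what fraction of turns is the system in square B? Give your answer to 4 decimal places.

Let the stationary distribution be π with π = πP and π_1 + π_2 + π_3 = 1.
π_1 = 0.35·π_1 + 0.35·π_2 + 0.5·π_3
π_2 = 0.4·π_1 + 0.25·π_2 + 0.3·π_3
Solving with the normalization constraint gives π = (0.3926, 0.3231, 0.2843).
So the stationary probability of square B is 0.3926.

0.3926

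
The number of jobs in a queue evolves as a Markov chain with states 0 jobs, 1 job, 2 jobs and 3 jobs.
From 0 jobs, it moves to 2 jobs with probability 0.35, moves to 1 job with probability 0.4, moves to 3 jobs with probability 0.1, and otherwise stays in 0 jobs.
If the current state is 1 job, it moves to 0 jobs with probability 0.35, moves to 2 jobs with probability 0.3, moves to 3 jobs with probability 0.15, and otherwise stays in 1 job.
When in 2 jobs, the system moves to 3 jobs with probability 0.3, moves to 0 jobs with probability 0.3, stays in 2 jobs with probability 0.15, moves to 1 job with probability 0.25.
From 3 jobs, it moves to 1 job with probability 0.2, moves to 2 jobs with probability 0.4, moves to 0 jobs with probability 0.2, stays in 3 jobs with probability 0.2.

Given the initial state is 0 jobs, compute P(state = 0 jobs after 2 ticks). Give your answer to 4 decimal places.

0.2875

Propagate the distribution vector 2 ticks from 0 jobs.
After 0 ticks: (1.0000, 0.0000, 0.0000, 0.0000)
After 1 tick: (0.1500, 0.4000, 0.3500, 0.1000)
After 2 ticks: (0.2875, 0.2475, 0.2650, 0.2000)
P(in 0 jobs after 2 ticks) = 0.2875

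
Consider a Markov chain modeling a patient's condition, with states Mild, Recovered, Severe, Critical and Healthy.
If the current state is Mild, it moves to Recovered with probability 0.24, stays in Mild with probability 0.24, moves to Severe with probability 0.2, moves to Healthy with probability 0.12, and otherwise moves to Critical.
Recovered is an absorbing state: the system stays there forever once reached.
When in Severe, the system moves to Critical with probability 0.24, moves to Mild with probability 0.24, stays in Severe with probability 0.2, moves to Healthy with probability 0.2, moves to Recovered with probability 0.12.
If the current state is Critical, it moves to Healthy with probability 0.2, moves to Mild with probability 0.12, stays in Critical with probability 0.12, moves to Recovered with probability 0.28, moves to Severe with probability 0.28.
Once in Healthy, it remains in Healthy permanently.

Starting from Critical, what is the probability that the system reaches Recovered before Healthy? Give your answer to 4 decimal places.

Let h(s) be the probability of absorption at Recovered starting from transient state s. Then h(Recovered) = 1 and h(Healthy) = 0. By first-step analysis:
h(Mild) = 0.24·h(Mild) + 0.24·1 + 0.2·h(Severe) + 0.2·h(Critical) + 0.12·0
h(Severe) = 0.24·h(Mild) + 0.12·1 + 0.2·h(Severe) + 0.24·h(Critical) + 0.2·0
h(Critical) = 0.12·h(Mild) + 0.28·1 + 0.28·h(Severe) + 0.12·h(Critical) + 0.2·0
Solving: h(Mild) = 0.5924, h(Severe) = 0.4946, h(Critical) = 0.5563.
Starting from Critical, the probability is 0.5563.

0.5563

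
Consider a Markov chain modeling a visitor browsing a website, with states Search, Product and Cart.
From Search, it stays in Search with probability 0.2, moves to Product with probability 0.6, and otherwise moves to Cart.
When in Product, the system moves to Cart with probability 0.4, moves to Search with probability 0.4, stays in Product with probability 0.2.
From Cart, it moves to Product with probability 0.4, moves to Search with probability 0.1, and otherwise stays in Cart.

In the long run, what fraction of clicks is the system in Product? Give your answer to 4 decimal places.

0.3725

Let the stationary distribution be π with π = πP and π_1 + π_2 + π_3 = 1.
π_1 = 0.2·π_1 + 0.4·π_2 + 0.1·π_3
π_2 = 0.6·π_1 + 0.2·π_2 + 0.4·π_3
Solving with the normalization constraint gives π = (0.2353, 0.3725, 0.3922).
So the stationary probability of Product is 0.3725.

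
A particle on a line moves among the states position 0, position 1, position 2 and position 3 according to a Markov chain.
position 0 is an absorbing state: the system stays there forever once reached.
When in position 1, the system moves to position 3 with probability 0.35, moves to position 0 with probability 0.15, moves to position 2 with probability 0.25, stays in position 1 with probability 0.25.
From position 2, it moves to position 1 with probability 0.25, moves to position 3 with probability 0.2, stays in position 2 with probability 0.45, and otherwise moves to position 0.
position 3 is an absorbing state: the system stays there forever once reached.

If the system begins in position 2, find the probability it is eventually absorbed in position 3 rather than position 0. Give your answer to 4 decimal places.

Let h(s) be the probability of absorption at position 3 starting from transient state s. Then h(position 3) = 1 and h(position 0) = 0. By first-step analysis:
h(position 1) = 0.15·0 + 0.25·h(position 1) + 0.25·h(position 2) + 0.35·1
h(position 2) = 0.1·0 + 0.25·h(position 1) + 0.45·h(position 2) + 0.2·1
Solving: h(position 1) = 0.6929, h(position 2) = 0.6786.
Starting from position 2, the probability is 0.6786.

0.6786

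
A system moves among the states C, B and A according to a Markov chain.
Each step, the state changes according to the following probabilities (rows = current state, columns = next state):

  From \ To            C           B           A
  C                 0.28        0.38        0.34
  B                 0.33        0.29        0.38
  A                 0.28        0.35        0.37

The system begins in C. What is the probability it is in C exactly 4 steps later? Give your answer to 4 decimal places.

0.2969

Propagate the distribution vector 4 steps from C.
After 0 steps: (1.0000, 0.0000, 0.0000)
After 1 step: (0.2800, 0.3800, 0.3400)
After 2 steps: (0.2990, 0.3356, 0.3654)
After 3 steps: (0.2968, 0.3388, 0.3644)
After 4 steps: (0.2969, 0.3386, 0.3645)
P(in C after 4 steps) = 0.2969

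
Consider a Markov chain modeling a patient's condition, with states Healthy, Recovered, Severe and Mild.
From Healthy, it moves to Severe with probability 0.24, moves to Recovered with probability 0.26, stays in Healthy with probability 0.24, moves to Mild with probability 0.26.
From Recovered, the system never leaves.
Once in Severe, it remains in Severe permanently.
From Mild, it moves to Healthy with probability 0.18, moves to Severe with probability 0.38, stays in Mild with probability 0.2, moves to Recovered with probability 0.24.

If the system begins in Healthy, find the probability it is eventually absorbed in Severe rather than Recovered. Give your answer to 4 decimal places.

0.5182

Let h(s) be the probability of absorption at Severe starting from transient state s. Then h(Severe) = 1 and h(Recovered) = 0. By first-step analysis:
h(Healthy) = 0.24·h(Healthy) + 0.26·0 + 0.24·1 + 0.26·h(Mild)
h(Mild) = 0.18·h(Healthy) + 0.24·0 + 0.38·1 + 0.2·h(Mild)
Solving: h(Healthy) = 0.5182, h(Mild) = 0.5916.
Starting from Healthy, the probability is 0.5182.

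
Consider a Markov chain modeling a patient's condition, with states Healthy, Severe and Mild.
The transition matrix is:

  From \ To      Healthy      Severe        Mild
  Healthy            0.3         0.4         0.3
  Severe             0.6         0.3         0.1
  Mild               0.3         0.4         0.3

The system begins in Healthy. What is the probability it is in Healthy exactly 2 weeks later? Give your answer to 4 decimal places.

0.4200

Sum over the intermediate state after 1 week:
P = P(Healthy→Healthy)·P(Healthy→Healthy) + P(Healthy→Severe)·P(Severe→Healthy) + P(Healthy→Mild)·P(Mild→Healthy)
  = 0.3×0.3 + 0.4×0.6 + 0.3×0.3
  = 0.0900 + 0.2400 + 0.0900 = 0.4200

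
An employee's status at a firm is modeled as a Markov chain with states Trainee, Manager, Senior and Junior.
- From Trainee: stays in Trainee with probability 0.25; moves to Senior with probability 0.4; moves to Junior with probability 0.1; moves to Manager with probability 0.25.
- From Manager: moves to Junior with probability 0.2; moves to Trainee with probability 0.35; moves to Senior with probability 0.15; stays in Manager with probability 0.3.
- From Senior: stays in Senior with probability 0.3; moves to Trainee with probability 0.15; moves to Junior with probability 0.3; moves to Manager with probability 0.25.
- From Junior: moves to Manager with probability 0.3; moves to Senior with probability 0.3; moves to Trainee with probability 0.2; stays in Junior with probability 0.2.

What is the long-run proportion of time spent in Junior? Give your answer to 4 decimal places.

0.2044

Let the stationary distribution be π with π = πP and π_1 + π_2 + π_3 + π_4 = 1.
π_1 = 0.25·π_1 + 0.35·π_2 + 0.15·π_3 + 0.2·π_4
π_2 = 0.25·π_1 + 0.3·π_2 + 0.25·π_3 + 0.3·π_4
π_3 = 0.4·π_1 + 0.15·π_2 + 0.3·π_3 + 0.3·π_4
Solving with the normalization constraint gives π = (0.2389, 0.2739, 0.2828, 0.2044).
So the stationary probability of Junior is 0.2044.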